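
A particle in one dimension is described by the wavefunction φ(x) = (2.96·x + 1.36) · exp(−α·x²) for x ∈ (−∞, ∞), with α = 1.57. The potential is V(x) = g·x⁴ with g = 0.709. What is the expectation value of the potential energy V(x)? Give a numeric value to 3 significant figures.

⟨V⟩ = ∫ V(x)·|φ|² dx / ∫|φ|² dx.
Expand each integrand as polynomial × e^(−2αx²) and use ∫x^(2j)·e^(−2αx²) dx = (2j−1)!!/(4α)^j · √(π/(2α)), odd powers → 0; here √(π/(2α)) = 1.0003.
State is unnormalized: ∫|φ|² dx = 3.2456, and ∫φ*·V(x)·φ dx = 0.47609, so ⟨V⟩ = 0.47609 / 3.2456.
⟨V⟩ = 0.14669.

0.147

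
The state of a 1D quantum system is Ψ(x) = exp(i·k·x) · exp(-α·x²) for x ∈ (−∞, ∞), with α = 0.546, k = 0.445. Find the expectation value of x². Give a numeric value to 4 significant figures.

⟨x²⟩ = ∫ x²·|Ψ|² dx / ∫|Ψ|² dx (integrals over the domain).
Gaussian moments: ∫x^(2j)·e^(−2αx²) dx = (2j−1)!!/(4α)^j · √(π/(2α)), odd powers integrate to 0; here √(π/(2α)) = 1.6961.
State is unnormalized: ∫|Ψ|² dx = 1.6961, and ∫Ψ*·x²·Ψ dx = 0.77662, so ⟨x²⟩ = 0.77662 / 1.6961.
⟨x²⟩ = 0.45788.

0.4579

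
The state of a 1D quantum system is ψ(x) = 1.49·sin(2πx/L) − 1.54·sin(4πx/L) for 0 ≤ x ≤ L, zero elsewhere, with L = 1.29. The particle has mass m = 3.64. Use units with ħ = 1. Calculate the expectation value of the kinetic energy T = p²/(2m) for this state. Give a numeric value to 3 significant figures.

T = −(ħ²/2m) d²/dx², so ⟨T⟩ = −(ħ²/2m) ∫ ψ*·ψ'' dx / ∫|ψ|² dx; with m = 3.64.
d²/dx² sin(jπx/L) = −(jπ/L)²·sin(jπx/L); on 0 ≤ x ≤ L, ∫sin²(jπx/L) dx = L/2 and ∫sin(jπx/L)·sin(lπx/L) dx = 0 for j ≠ l, so only diagonal terms survive in ∫|ψ|² and ∫ψ·ψ″; ∫ψ·ψ′ dx = [ψ²/2] between the walls = 0.
State is unnormalized: ∫|ψ|² dx = 2.9616, and ∫ψ*·(−ħ²/2m · ψ'') dx = 24.606, so ⟨T⟩ = 24.606 / 2.9616.
⟨T⟩ = 8.3081.

8.31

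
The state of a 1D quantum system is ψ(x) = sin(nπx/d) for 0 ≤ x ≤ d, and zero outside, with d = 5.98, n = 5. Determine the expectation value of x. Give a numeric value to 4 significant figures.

2.990

⟨x⟩ = ∫ x·|ψ|² dx / ∫|ψ|² dx (integrals over the domain).
With sin²θ = (1 − cos2θ)/2 on 0 ≤ x ≤ d: ∫sin²(nπx/d) dx = d/2, ∫x·sin²(nπx/d) dx = d²/4, ∫x²·sin²(nπx/d) dx = d³·(1/6 − 1/(4n²π²)); higher powers xᵏ the same way, integrating xᵏ·cos(2nπx/d) by parts.
State is unnormalized: ∫|ψ|² dx = 2.9900, and ∫ψ*·x·ψ dx = 8.9401, so ⟨x⟩ = 8.9401 / 2.9900.
⟨x⟩ = 2.9900.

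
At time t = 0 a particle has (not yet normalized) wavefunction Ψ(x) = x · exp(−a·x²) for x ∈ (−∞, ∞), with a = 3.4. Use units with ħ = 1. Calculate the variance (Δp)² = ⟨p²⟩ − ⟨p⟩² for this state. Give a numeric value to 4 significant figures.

10.20

Compute ⟨p⟩ and ⟨p²⟩ separately; (Δp)² = ⟨p²⟩ − ⟨p⟩².
Expand each integrand as polynomial × e^(−2ax²) and use ∫x^(2j)·e^(−2ax²) dx = (2j−1)!!/(4a)^j · √(π/(2a)), odd powers → 0; here √(π/(2a)) = 0.67971. Differentiate with the product rule, d/dx e^(−ax²) = −2ax·e^(−ax²).
Normalization: ∫|Ψ|² dx = 0.049978.
⟨p⟩ = 0.0000 and ⟨p²⟩ = 10.200.
(Δp)² = 10.200 − (0.0000)² = 10.200.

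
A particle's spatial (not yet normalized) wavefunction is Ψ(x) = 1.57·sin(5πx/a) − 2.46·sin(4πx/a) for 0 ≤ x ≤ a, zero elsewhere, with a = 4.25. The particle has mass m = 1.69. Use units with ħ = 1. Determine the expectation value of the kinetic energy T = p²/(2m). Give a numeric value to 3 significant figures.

T = −(ħ²/2m) d²/dx², so ⟨T⟩ = −(ħ²/2m) ∫ Ψ*·Ψ'' dx / ∫|Ψ|² dx; with m = 1.69.
d²/dx² sin(jπx/a) = −(jπ/a)²·sin(jπx/a); on 0 ≤ x ≤ a, ∫sin²(jπx/a) dx = a/2 and ∫sin(jπx/a)·sin(lπx/a) dx = 0 for j ≠ l, so only diagonal terms survive in ∫|Ψ|² and ∫Ψ·Ψ″; ∫Ψ·Ψ′ dx = [Ψ²/2] between the walls = 0.
State is unnormalized: ∫|Ψ|² dx = 18.098, and ∫Ψ*·(−ħ²/2m · Ψ'') dx = 54.432, so ⟨T⟩ = 54.432 / 18.098.
⟨T⟩ = 3.0077.

3.01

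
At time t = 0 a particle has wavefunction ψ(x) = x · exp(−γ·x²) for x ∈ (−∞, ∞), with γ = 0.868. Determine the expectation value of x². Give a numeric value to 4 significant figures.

⟨x²⟩ = ∫ x²·|ψ|² dx / ∫|ψ|² dx (integrals over the domain).
Expand each integrand as polynomial × e^(−2γx²) and use ∫x^(2j)·e^(−2γx²) dx = (2j−1)!!/(4γ)^j · √(π/(2γ)), odd powers → 0; here √(π/(2γ)) = 1.3452.
State is unnormalized: ∫|ψ|² dx = 0.38745, and ∫ψ*·x²·ψ dx = 0.33478, so ⟨x²⟩ = 0.33478 / 0.38745.
⟨x²⟩ = 0.86406.

0.8641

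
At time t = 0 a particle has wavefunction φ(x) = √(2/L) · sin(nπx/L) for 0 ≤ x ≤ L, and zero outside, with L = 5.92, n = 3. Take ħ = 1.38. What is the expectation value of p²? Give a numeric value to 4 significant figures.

4.827

p² φ = −ħ² d²φ/dx²; ⟨p²⟩ = −ħ² ∫ φ*·φ'' dx.
d/dx sin(nπx/L) = (nπ/L)·cos(nπx/L) and d²/dx² sin(nπx/L) = −(nπ/L)²·sin(nπx/L); on 0 ≤ x ≤ L, ∫sin²(nπx/L) dx = L/2 and ∫sin(nπx/L)·cos(nπx/L) dx = 0.
⟨p²⟩ = 4.8268.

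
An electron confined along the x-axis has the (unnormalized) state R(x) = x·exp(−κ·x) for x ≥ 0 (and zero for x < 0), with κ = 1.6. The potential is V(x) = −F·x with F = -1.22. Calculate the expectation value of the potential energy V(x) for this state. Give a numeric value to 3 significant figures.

1.14

⟨V⟩ = ∫ V(x)·|R|² dx / ∫|R|² dx.
Every integrand reduces to terms xʲ·e^(−2κx) on [0, ∞); use ∫₀^∞ xʲ·e^(−2κx) dx = j!/(2κ)^(j+1).
State is unnormalized: ∫|R|² dx = 0.061035, and ∫R*·V(x)·R dx = 0.069809, so ⟨V⟩ = 0.069809 / 0.061035.
⟨V⟩ = 1.1438.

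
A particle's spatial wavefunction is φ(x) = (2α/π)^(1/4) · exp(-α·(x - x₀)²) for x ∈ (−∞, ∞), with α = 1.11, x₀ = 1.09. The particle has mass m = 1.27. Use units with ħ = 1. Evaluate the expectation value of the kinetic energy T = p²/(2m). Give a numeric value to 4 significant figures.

T = −(ħ²/2m) d²/dx², so ⟨T⟩ = −(ħ²/2m) ∫ φ*·φ'' dx; with m = 1.27.
Gaussian moments (u = x − x₀): ∫u^(2j)·e^(−2αu²) du = (2j−1)!!/(4α)^j · √(π/(2α)), odd powers integrate to 0; here √(π/(2α)) = 1.1896. Derivatives: d/dx e^(−αu²) = −2αu·e^(−αu²), d²/dx² e^(−αu²) = (4α²u² − 2α)·e^(−αu²).
⟨T⟩ = 0.43701.

0.4370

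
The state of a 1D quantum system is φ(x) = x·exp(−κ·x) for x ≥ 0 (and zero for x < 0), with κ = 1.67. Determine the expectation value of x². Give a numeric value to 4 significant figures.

1.076

⟨x²⟩ = ∫ x²·|φ|² dx / ∫|φ|² dx (integrals over the domain).
Every integrand reduces to terms xʲ·e^(−2κx) on [0, ∞); use ∫₀^∞ xʲ·e^(−2κx) dx = j!/(2κ)^(j+1).
State is unnormalized: ∫|φ|² dx = 0.053677, and ∫φ*·x²·φ dx = 0.057740, so ⟨x²⟩ = 0.057740 / 0.053677.
⟨x²⟩ = 1.0757.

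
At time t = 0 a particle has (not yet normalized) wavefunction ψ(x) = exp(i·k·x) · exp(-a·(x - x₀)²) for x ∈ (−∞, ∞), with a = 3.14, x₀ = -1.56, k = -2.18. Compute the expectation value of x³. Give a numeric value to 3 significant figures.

⟨x³⟩ = ∫ x³·|ψ|² dx / ∫|ψ|² dx (integrals over the domain).
Gaussian moments (u = x − x₀): ∫u^(2j)·e^(−2au²) du = (2j−1)!!/(4a)^j · √(π/(2a)), odd powers integrate to 0; here √(π/(2a)) = 0.70729.
State is unnormalized: ∫|ψ|² dx = 0.70729, and ∫ψ*·x³·ψ dx = -2.9487, so ⟨x³⟩ = -2.9487 / 0.70729.
⟨x³⟩ = -4.1690.

-4.17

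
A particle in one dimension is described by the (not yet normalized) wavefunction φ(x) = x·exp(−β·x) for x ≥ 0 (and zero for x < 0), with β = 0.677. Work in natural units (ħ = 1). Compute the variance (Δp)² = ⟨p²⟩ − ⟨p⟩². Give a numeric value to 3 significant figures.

Compute ⟨p⟩ and ⟨p²⟩ separately; (Δp)² = ⟨p²⟩ − ⟨p⟩².
Differentiate x·exp(−β·x) with the product rule; every integrand then reduces to terms xʲ·e^(−2βx) on [0, ∞), with ∫₀^∞ xʲ·e^(−2βx) dx = j!/(2β)^(j+1).
Normalization: ∫|φ|² dx = 0.80570.
⟨p⟩ = 0.0000 and ⟨p²⟩ = 0.45833.
(Δp)² = 0.45833 − (0.0000)² = 0.45833.

0.458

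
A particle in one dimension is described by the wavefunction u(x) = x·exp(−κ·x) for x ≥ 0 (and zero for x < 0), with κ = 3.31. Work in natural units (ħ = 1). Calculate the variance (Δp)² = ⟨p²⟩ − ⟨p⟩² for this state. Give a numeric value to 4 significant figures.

10.96

Compute ⟨p⟩ and ⟨p²⟩ separately; (Δp)² = ⟨p²⟩ − ⟨p⟩².
Differentiate x·exp(−κ·x) with the product rule; every integrand then reduces to terms xʲ·e^(−2κx) on [0, ∞), with ∫₀^∞ xʲ·e^(−2κx) dx = j!/(2κ)^(j+1).
Normalization: ∫|u|² dx = 0.0068938.
⟨p⟩ = 0.0000 and ⟨p²⟩ = 10.956.
(Δp)² = 10.956 − (0.0000)² = 10.956.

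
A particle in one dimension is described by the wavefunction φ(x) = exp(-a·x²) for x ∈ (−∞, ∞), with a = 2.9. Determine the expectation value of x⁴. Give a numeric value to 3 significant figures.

0.0223

⟨x⁴⟩ = ∫ x⁴·|φ|² dx / ∫|φ|² dx (integrals over the domain).
Gaussian moments: ∫x^(2j)·e^(−2ax²) dx = (2j−1)!!/(4a)^j · √(π/(2a)), odd powers integrate to 0; here √(π/(2a)) = 0.73597.
State is unnormalized: ∫|φ|² dx = 0.73597, and ∫φ*·x⁴·φ dx = 0.016408, so ⟨x⁴⟩ = 0.016408 / 0.73597.
⟨x⁴⟩ = 0.022295.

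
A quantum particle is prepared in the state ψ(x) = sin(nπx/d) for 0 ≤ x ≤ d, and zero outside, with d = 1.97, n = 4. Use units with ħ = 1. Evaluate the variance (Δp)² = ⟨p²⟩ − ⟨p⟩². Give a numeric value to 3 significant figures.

40.7

Compute ⟨p⟩ and ⟨p²⟩ separately; (Δp)² = ⟨p²⟩ − ⟨p⟩².
d/dx sin(nπx/d) = (nπ/d)·cos(nπx/d) and d²/dx² sin(nπx/d) = −(nπ/d)²·sin(nπx/d); on 0 ≤ x ≤ d, ∫sin²(nπx/d) dx = d/2 and ∫sin(nπx/d)·cos(nπx/d) dx = 0.
Normalization: ∫|ψ|² dx = 0.98500.
⟨p⟩ = 0.0000 and ⟨p²⟩ = 40.690.
(Δp)² = 40.690 − (0.0000)² = 40.690.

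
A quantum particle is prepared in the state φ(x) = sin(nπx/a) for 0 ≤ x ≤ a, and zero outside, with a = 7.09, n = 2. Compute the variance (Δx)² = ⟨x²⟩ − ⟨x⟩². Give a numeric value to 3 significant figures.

3.55

Compute ⟨x⟩ and ⟨x²⟩ separately, then (Δx)² = ⟨x²⟩ − ⟨x⟩².
With sin²θ = (1 − cos2θ)/2 on 0 ≤ x ≤ a: ∫sin²(nπx/a) dx = a/2, ∫x·sin²(nπx/a) dx = a²/4, ∫x²·sin²(nπx/a) dx = a³·(1/6 − 1/(4n²π²)); higher powers xᵏ the same way, integrating xᵏ·cos(2nπx/a) by parts.
Normalization: ∫|φ|² dx = 3.5450.
⟨x⟩ = 3.5450 and ⟨x²⟩ = 16.119.
(Δx)² = 16.119 − (3.5450)² = 3.5524.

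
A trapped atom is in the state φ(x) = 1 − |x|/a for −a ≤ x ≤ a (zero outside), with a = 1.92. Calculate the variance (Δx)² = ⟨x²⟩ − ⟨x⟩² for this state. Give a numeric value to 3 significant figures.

0.369

Compute ⟨x⟩ and ⟨x²⟩ separately, then (Δx)² = ⟨x²⟩ − ⟨x⟩².
φ is even, so ∫ over [−a, a] = 2∫₀ᵃ with φ = 1 − x/a there: ∫₀ᵃ (1 − x/a)² dx = a/3, ∫₀ᵃ x²(1 − x/a)² dx = a³/30, ∫₀ᵃ x⁴(1 − x/a)² dx = a⁵/105.
Normalization: ∫|φ|² dx = 1.2800.
⟨x⟩ = 0.0000 and ⟨x²⟩ = 0.36864.
(Δx)² = 0.36864 − (0.0000)² = 0.36864.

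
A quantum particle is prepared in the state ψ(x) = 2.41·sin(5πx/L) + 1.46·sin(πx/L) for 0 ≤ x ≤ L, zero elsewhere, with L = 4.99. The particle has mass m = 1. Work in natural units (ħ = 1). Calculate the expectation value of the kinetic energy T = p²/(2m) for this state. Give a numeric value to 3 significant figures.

3.68

T = −(ħ²/2m) d²/dx², so ⟨T⟩ = −(ħ²/2m) ∫ ψ*·ψ'' dx / ∫|ψ|² dx; with m = 1.
d²/dx² sin(jπx/L) = −(jπ/L)²·sin(jπx/L); on 0 ≤ x ≤ L, ∫sin²(jπx/L) dx = L/2 and ∫sin(jπx/L)·sin(lπx/L) dx = 0 for j ≠ l, so only diagonal terms survive in ∫|ψ|² and ∫ψ·ψ″; ∫ψ·ψ′ dx = [ψ²/2] between the walls = 0.
State is unnormalized: ∫|ψ|² dx = 19.810, and ∫ψ*·(−ħ²/2m · ψ'') dx = 72.852, so ⟨T⟩ = 72.852 / 19.810.
⟨T⟩ = 3.6776.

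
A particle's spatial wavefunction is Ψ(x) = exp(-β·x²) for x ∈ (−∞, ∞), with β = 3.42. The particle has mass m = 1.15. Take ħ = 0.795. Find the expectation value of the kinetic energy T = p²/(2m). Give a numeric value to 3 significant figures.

T = −(ħ²/2m) d²/dx², so ⟨T⟩ = −(ħ²/2m) ∫ Ψ*·Ψ'' dx / ∫|Ψ|² dx; with m = 1.15.
Gaussian moments: ∫x^(2j)·e^(−2βx²) dx = (2j−1)!!/(4β)^j · √(π/(2β)), odd powers integrate to 0; here √(π/(2β)) = 0.67771. Derivatives: d/dx e^(−βx²) = −2βx·e^(−βx²), d²/dx² e^(−βx²) = (4β²x² − 2β)·e^(−βx²).
State is unnormalized: ∫|Ψ|² dx = 0.67771, and ∫Ψ*·(−ħ²/2m · Ψ'') dx = 0.63691, so ⟨T⟩ = 0.63691 / 0.67771.
⟨T⟩ = 0.93979.

0.940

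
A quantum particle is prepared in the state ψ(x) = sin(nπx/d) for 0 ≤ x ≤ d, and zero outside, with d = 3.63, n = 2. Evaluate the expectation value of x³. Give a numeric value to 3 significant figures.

11.0

⟨x³⟩ = ∫ x³·|ψ|² dx / ∫|ψ|² dx (integrals over the domain).
With sin²θ = (1 − cos2θ)/2 on 0 ≤ x ≤ d: ∫sin²(nπx/d) dx = d/2, ∫x·sin²(nπx/d) dx = d²/4, ∫x²·sin²(nπx/d) dx = d³·(1/6 − 1/(4n²π²)); higher powers xᵏ the same way, integrating xᵏ·cos(2nπx/d) by parts.
State is unnormalized: ∫|ψ|² dx = 1.8150, and ∫ψ*·x³·ψ dx = 20.055, so ⟨x³⟩ = 20.055 / 1.8150.
⟨x³⟩ = 11.049.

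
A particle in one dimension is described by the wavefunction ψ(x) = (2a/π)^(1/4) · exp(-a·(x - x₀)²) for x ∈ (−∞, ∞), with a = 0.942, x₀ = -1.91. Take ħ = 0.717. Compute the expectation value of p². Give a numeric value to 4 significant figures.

0.4843

p² ψ = −ħ² d²ψ/dx²; ⟨p²⟩ = −ħ² ∫ ψ*·ψ'' dx.
Gaussian moments (u = x − x₀): ∫u^(2j)·e^(−2au²) du = (2j−1)!!/(4a)^j · √(π/(2a)), odd powers integrate to 0; here √(π/(2a)) = 1.2913. Derivatives: d/dx e^(−au²) = −2au·e^(−au²), d²/dx² e^(−au²) = (4a²u² − 2a)·e^(−au²).
⟨p²⟩ = 0.48427.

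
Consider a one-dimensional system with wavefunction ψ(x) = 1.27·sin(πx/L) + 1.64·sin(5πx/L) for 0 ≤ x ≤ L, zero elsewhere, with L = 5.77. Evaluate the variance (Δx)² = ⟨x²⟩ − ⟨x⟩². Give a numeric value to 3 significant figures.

Compute ⟨x⟩ and ⟨x²⟩ separately, then (Δx)² = ⟨x²⟩ − ⟨x⟩².
On 0 ≤ x ≤ L (j ≠ l): ∫sin²(jπx/L) dx = L/2, ∫sin(jπx/L)·sin(lπx/L) dx = 0; diagonal moments ∫x·sin²(jπx/L) dx = L²/4, ∫x²·sin²(jπx/L) dx = L³·(1/6 − 1/(4j²π²)); cross terms ∫x·sin(jπx/L)·sin(lπx/L) dx = 0 for j + l even and −4jlL²/(π²(j² − l²)²) for j + l odd, ∫x²·sin(jπx/L)·sin(lπx/L) dx = (−1)^(j+l)·4jlL³/(π²(j² − l²)²); higher powers the same way via product-to-sum and parts.
Normalization: ∫|ψ|² dx = 12.413.
⟨x⟩ = 2.8850 and ⟨x²⟩ = 10.650.
(Δx)² = 10.650 − (2.8850)² = 2.3268.

2.33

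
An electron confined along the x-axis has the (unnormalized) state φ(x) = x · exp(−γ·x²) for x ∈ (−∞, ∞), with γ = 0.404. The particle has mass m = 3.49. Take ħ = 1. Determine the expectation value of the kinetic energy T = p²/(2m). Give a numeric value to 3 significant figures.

0.174

T = −(ħ²/2m) d²/dx², so ⟨T⟩ = −(ħ²/2m) ∫ φ*·φ'' dx / ∫|φ|² dx; with m = 3.49.
Expand each integrand as polynomial × e^(−2γx²) and use ∫x^(2j)·e^(−2γx²) dx = (2j−1)!!/(4γ)^j · √(π/(2γ)), odd powers → 0; here √(π/(2γ)) = 1.9718. Differentiate with the product rule, d/dx e^(−γx²) = −2γx·e^(−γx²).
State is unnormalized: ∫|φ|² dx = 1.2202, and ∫φ*·(−ħ²/2m · φ'') dx = 0.21187, so ⟨T⟩ = 0.21187 / 1.2202.
⟨T⟩ = 0.17364.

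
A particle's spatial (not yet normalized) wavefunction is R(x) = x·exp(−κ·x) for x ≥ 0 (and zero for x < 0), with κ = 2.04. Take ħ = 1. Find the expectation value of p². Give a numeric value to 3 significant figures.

p² R = −ħ² d²R/dx²; ⟨p²⟩ = −ħ² ∫ R*·R'' dx / ∫|R|² dx.
Differentiate x·exp(−κ·x) with the product rule; every integrand then reduces to terms xʲ·e^(−2κx) on [0, ∞), with ∫₀^∞ xʲ·e^(−2κx) dx = j!/(2κ)^(j+1).
State is unnormalized: ∫|R|² dx = 0.029448, and ∫R*·(−ħ² R'') dx = 0.12255, so ⟨p²⟩ = 0.12255 / 0.029448.
⟨p²⟩ = 4.1616.

4.16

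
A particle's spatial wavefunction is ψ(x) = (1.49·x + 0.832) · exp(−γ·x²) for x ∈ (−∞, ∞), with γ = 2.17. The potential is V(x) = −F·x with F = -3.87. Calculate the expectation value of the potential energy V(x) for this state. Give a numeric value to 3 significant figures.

⟨V⟩ = ∫ V(x)·|ψ|² dx / ∫|ψ|² dx.
Expand each integrand as polynomial × e^(−2γx²) and use ∫x^(2j)·e^(−2γx²) dx = (2j−1)!!/(4γ)^j · √(π/(2γ)), odd powers → 0; here √(π/(2γ)) = 0.85081.
State is unnormalized: ∫|ψ|² dx = 0.80656, and ∫ψ*·V(x)·ψ dx = 0.94050, so ⟨V⟩ = 0.94050 / 0.80656.
⟨V⟩ = 1.1661.

1.17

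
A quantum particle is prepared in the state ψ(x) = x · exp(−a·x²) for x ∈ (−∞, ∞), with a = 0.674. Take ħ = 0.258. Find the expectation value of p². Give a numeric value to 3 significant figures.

p² ψ = −ħ² d²ψ/dx²; ⟨p²⟩ = −ħ² ∫ ψ*·ψ'' dx / ∫|ψ|² dx.
Expand each integrand as polynomial × e^(−2ax²) and use ∫x^(2j)·e^(−2ax²) dx = (2j−1)!!/(4a)^j · √(π/(2a)), odd powers → 0; here √(π/(2a)) = 1.5266. Differentiate with the product rule, d/dx e^(−ax²) = −2ax·e^(−ax²).
State is unnormalized: ∫|ψ|² dx = 0.56625, and ∫ψ*·(−ħ² ψ'') dx = 0.076213, so ⟨p²⟩ = 0.076213 / 0.56625.
⟨p²⟩ = 0.13459.

0.135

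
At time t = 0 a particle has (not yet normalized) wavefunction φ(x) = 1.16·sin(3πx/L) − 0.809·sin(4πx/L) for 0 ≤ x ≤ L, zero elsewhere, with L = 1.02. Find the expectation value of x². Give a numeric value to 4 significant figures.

0.5356

⟨x²⟩ = ∫ x²·|φ|² dx / ∫|φ|² dx (integrals over the domain).
On 0 ≤ x ≤ L (j ≠ l): ∫sin²(jπx/L) dx = L/2, ∫sin(jπx/L)·sin(lπx/L) dx = 0; diagonal moments ∫x·sin²(jπx/L) dx = L²/4, ∫x²·sin²(jπx/L) dx = L³·(1/6 − 1/(4j²π²)); cross terms ∫x·sin(jπx/L)·sin(lπx/L) dx = 0 for j + l even and −4jlL²/(π²(j² − l²)²) for j + l odd, ∫x²·sin(jπx/L)·sin(lπx/L) dx = (−1)^(j+l)·4jlL³/(π²(j² − l²)²); higher powers the same way via product-to-sum and parts.
State is unnormalized: ∫|φ|² dx = 1.0200, and ∫φ*·x²·φ dx = 0.54632, so ⟨x²⟩ = 0.54632 / 1.0200.
⟨x²⟩ = 0.53559.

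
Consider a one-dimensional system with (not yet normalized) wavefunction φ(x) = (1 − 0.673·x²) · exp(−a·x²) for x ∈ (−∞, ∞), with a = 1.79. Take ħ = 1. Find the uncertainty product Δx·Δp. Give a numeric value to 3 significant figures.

Δx = √(⟨x²⟩−⟨x⟩²), Δp = √(⟨p²⟩−⟨p⟩²).
Expand each integrand as polynomial × e^(−2ax²) and use ∫x^(2j)·e^(−2ax²) dx = (2j−1)!!/(4a)^j · √(π/(2a)), odd powers → 0; here √(π/(2a)) = 0.93677. Differentiate with the product rule, d/dx e^(−ax²) = −2ax·e^(−ax²).
Normalization: ∫|φ|² dx = 0.78550.
⟨x⟩ = 0.0000, ⟨x²⟩ = 0.094700 ⇒ Δx = 0.30773.
⟨p⟩ = 0.0000, ⟨p²⟩ = 2.6680 ⇒ Δp = 1.6334.
Δx·Δp = 0.50266.

0.503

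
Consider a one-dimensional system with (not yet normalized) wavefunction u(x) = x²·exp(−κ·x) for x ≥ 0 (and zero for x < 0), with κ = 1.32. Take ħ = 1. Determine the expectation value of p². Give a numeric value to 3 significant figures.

p² u = −ħ² d²u/dx²; ⟨p²⟩ = −ħ² ∫ u*·u'' dx / ∫|u|² dx.
Differentiate x²·exp(−κ·x) with the product rule; every integrand then reduces to terms xʲ·e^(−2κx) on [0, ∞), with ∫₀^∞ xʲ·e^(−2κx) dx = j!/(2κ)^(j+1).
State is unnormalized: ∫|u|² dx = 0.18715, and ∫u*·(−ħ² u'') dx = 0.10870, so ⟨p²⟩ = 0.10870 / 0.18715.
⟨p²⟩ = 0.58080.

0.581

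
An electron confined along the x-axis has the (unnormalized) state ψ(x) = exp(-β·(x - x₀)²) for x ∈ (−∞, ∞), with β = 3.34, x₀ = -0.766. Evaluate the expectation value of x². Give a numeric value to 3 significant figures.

⟨x²⟩ = ∫ x²·|ψ|² dx / ∫|ψ|² dx (integrals over the domain).
Gaussian moments (u = x − x₀): ∫u^(2j)·e^(−2βu²) du = (2j−1)!!/(4β)^j · √(π/(2β)), odd powers integrate to 0; here √(π/(2β)) = 0.68578.
State is unnormalized: ∫|ψ|² dx = 0.68578, and ∫ψ*·x²·ψ dx = 0.45372, so ⟨x²⟩ = 0.45372 / 0.68578.
⟨x²⟩ = 0.66161.

0.662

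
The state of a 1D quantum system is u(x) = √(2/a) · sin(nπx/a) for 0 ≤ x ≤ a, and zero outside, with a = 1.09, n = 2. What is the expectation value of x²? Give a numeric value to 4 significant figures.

0.3810

⟨x²⟩ = ∫ x²·|u|² dx (integrals over the domain).
With sin²θ = (1 − cos2θ)/2 on 0 ≤ x ≤ a: ∫sin²(nπx/a) dx = a/2, ∫x·sin²(nπx/a) dx = a²/4, ∫x²·sin²(nπx/a) dx = a³·(1/6 − 1/(4n²π²)); higher powers xᵏ the same way, integrating xᵏ·cos(2nπx/a) by parts.
⟨x²⟩ = 0.38099.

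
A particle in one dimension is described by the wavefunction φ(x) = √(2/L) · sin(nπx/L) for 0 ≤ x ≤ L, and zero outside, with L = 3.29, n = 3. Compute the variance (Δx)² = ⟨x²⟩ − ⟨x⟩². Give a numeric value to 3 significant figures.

0.841

Compute ⟨x⟩ and ⟨x²⟩ separately, then (Δx)² = ⟨x²⟩ − ⟨x⟩².
With sin²θ = (1 − cos2θ)/2 on 0 ≤ x ≤ L: ∫sin²(nπx/L) dx = L/2, ∫x·sin²(nπx/L) dx = L²/4, ∫x²·sin²(nπx/L) dx = L³·(1/6 − 1/(4n²π²)); higher powers xᵏ the same way, integrating xᵏ·cos(2nπx/L) by parts.
⟨x⟩ = 1.6450 and ⟨x²⟩ = 3.5471.
(Δx)² = 3.5471 − (1.6450)² = 0.84108.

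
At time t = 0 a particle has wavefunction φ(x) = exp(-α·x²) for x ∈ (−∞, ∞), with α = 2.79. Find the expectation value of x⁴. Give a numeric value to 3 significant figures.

0.0241

⟨x⁴⟩ = ∫ x⁴·|φ|² dx / ∫|φ|² dx (integrals over the domain).
Gaussian moments: ∫x^(2j)·e^(−2αx²) dx = (2j−1)!!/(4α)^j · √(π/(2α)), odd powers integrate to 0; here √(π/(2α)) = 0.75034.
State is unnormalized: ∫|φ|² dx = 0.75034, and ∫φ*·x⁴·φ dx = 0.018074, so ⟨x⁴⟩ = 0.018074 / 0.75034.
⟨x⁴⟩ = 0.024088.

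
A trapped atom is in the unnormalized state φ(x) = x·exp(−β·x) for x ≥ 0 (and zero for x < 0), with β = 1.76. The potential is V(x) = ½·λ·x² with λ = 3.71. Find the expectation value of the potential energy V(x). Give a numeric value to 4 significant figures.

⟨V⟩ = ∫ V(x)·|φ|² dx / ∫|φ|² dx.
Every integrand reduces to terms xʲ·e^(−2βx) on [0, ∞); use ∫₀^∞ xʲ·e^(−2βx) dx = j!/(2β)^(j+1).
State is unnormalized: ∫|φ|² dx = 0.045857, and ∫φ*·V(x)·φ dx = 0.082384, so ⟨V⟩ = 0.082384 / 0.045857.
⟨V⟩ = 1.7966.

1.797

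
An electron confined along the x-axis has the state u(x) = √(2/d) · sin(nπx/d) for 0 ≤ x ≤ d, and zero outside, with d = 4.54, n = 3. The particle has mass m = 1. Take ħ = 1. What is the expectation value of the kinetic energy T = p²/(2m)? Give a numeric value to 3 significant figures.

2.15

T = −(ħ²/2m) d²/dx², so ⟨T⟩ = −(ħ²/2m) ∫ u*·u'' dx; with m = 1.
d/dx sin(nπx/d) = (nπ/d)·cos(nπx/d) and d²/dx² sin(nπx/d) = −(nπ/d)²·sin(nπx/d); on 0 ≤ x ≤ d, ∫sin²(nπx/d) dx = d/2 and ∫sin(nπx/d)·cos(nπx/d) dx = 0.
⟨T⟩ = 2.1548.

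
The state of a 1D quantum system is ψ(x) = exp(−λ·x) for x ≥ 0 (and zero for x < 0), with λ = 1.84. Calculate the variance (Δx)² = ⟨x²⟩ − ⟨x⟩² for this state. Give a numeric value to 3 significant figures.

0.0738

Compute ⟨x⟩ and ⟨x²⟩ separately, then (Δx)² = ⟨x²⟩ − ⟨x⟩².
Every integrand reduces to terms xʲ·e^(−2λx) on [0, ∞); use ∫₀^∞ xʲ·e^(−2λx) dx = j!/(2λ)^(j+1).
Normalization: ∫|ψ|² dx = 0.27174.
⟨x⟩ = 0.27174 and ⟨x²⟩ = 0.14768.
(Δx)² = 0.14768 − (0.27174)² = 0.073842.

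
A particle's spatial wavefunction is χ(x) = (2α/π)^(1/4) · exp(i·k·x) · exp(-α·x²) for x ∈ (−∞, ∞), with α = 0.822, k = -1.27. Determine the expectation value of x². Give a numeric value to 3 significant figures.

0.304

⟨x²⟩ = ∫ x²·|χ|² dx (integrals over the domain).
Gaussian moments: ∫x^(2j)·e^(−2αx²) dx = (2j−1)!!/(4α)^j · √(π/(2α)), odd powers integrate to 0; here √(π/(2α)) = 1.3824.
⟨x²⟩ = 0.30414.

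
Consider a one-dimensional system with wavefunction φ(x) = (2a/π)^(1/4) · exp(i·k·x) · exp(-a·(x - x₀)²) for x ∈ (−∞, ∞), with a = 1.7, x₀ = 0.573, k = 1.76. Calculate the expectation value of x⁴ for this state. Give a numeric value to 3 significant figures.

⟨x⁴⟩ = ∫ x⁴·|φ|² dx (integrals over the domain).
Gaussian moments (u = x − x₀): ∫u^(2j)·e^(−2au²) du = (2j−1)!!/(4a)^j · √(π/(2a)), odd powers integrate to 0; here √(π/(2a)) = 0.96125.
⟨x⁴⟩ = 0.46238.

0.462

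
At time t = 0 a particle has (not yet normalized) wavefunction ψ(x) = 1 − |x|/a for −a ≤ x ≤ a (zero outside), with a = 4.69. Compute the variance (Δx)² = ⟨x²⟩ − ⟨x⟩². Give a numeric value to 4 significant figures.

2.200

Compute ⟨x⟩ and ⟨x²⟩ separately, then (Δx)² = ⟨x²⟩ − ⟨x⟩².
ψ is even, so ∫ over [−a, a] = 2∫₀ᵃ with ψ = 1 − x/a there: ∫₀ᵃ (1 − x/a)² dx = a/3, ∫₀ᵃ x²(1 − x/a)² dx = a³/30, ∫₀ᵃ x⁴(1 − x/a)² dx = a⁵/105.
Normalization: ∫|ψ|² dx = 3.1267.
⟨x⟩ = 0.0000 and ⟨x²⟩ = 2.1996.
(Δx)² = 2.1996 − (0.0000)² = 2.1996.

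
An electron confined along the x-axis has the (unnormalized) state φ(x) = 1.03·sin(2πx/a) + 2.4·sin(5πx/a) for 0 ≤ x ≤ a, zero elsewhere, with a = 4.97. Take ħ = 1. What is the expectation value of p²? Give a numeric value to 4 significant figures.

p² φ = −ħ² d²φ/dx²; ⟨p²⟩ = −ħ² ∫ φ*·φ'' dx / ∫|φ|² dx.
d²/dx² sin(jπx/a) = −(jπ/a)²·sin(jπx/a); on 0 ≤ x ≤ a, ∫sin²(jπx/a) dx = a/2 and ∫sin(jπx/a)·sin(lπx/a) dx = 0 for j ≠ l, so only diagonal terms survive in ∫|φ|² and ∫φ·φ″; ∫φ·φ′ dx = [φ²/2] between the walls = 0.
State is unnormalized: ∫|φ|² dx = 16.950, and ∫φ*·(−ħ² φ'') dx = 147.19, so ⟨p²⟩ = 147.19 / 16.950.
⟨p²⟩ = 8.6840.

8.684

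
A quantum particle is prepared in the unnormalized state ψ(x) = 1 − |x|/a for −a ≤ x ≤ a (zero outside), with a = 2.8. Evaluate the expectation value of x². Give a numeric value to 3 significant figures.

⟨x²⟩ = ∫ x²·|ψ|² dx / ∫|ψ|² dx (integrals over the domain).
ψ is even, so ∫ over [−a, a] = 2∫₀ᵃ with ψ = 1 − x/a there: ∫₀ᵃ (1 − x/a)² dx = a/3, ∫₀ᵃ x²(1 − x/a)² dx = a³/30, ∫₀ᵃ x⁴(1 − x/a)² dx = a⁵/105.
State is unnormalized: ∫|ψ|² dx = 1.8667, and ∫ψ*·x²·ψ dx = 1.4635, so ⟨x²⟩ = 1.4635 / 1.8667.
⟨x²⟩ = 0.78400.

0.784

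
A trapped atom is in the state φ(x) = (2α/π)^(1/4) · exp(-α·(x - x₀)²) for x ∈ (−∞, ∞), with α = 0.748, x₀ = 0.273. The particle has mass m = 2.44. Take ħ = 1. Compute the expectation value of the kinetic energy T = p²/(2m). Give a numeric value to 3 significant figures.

0.153

T = −(ħ²/2m) d²/dx², so ⟨T⟩ = −(ħ²/2m) ∫ φ*·φ'' dx; with m = 2.44.
Gaussian moments (u = x − x₀): ∫u^(2j)·e^(−2αu²) du = (2j−1)!!/(4α)^j · √(π/(2α)), odd powers integrate to 0; here √(π/(2α)) = 1.4491. Derivatives: d/dx e^(−αu²) = −2αu·e^(−αu²), d²/dx² e^(−αu²) = (4α²u² − 2α)·e^(−αu²).
⟨T⟩ = 0.15328.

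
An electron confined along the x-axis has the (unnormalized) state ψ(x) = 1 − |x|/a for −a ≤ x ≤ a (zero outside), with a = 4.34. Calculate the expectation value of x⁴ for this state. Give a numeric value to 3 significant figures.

⟨x⁴⟩ = ∫ x⁴·|ψ|² dx / ∫|ψ|² dx (integrals over the domain).
ψ is even, so ∫ over [−a, a] = 2∫₀ᵃ with ψ = 1 − x/a there: ∫₀ᵃ (1 − x/a)² dx = a/3, ∫₀ᵃ x²(1 − x/a)² dx = a³/30, ∫₀ᵃ x⁴(1 − x/a)² dx = a⁵/105.
State is unnormalized: ∫|ψ|² dx = 2.8933, and ∫ψ*·x⁴·ψ dx = 29.328, so ⟨x⁴⟩ = 29.328 / 2.8933.
⟨x⁴⟩ = 10.137.

10.1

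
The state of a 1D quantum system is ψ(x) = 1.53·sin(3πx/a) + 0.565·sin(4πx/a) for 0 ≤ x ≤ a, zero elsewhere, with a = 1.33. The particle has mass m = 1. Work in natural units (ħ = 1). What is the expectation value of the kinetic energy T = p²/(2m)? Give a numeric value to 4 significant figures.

T = −(ħ²/2m) d²/dx², so ⟨T⟩ = −(ħ²/2m) ∫ ψ*·ψ'' dx / ∫|ψ|² dx; with m = 1.
d²/dx² sin(jπx/a) = −(jπ/a)²·sin(jπx/a); on 0 ≤ x ≤ a, ∫sin²(jπx/a) dx = a/2 and ∫sin(jπx/a)·sin(lπx/a) dx = 0 for j ≠ l, so only diagonal terms survive in ∫|ψ|² and ∫ψ·ψ″; ∫ψ·ψ′ dx = [ψ²/2] between the walls = 0.
State is unnormalized: ∫|ψ|² dx = 1.7690, and ∫ψ*·(−ħ²/2m · ψ'') dx = 48.561, so ⟨T⟩ = 48.561 / 1.7690.
⟨T⟩ = 27.451.

27.45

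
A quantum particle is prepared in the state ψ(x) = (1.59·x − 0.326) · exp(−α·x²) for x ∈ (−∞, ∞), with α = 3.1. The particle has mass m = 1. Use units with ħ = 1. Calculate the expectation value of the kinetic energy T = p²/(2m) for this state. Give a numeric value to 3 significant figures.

T = −(ħ²/2m) d²/dx², so ⟨T⟩ = −(ħ²/2m) ∫ ψ*·ψ'' dx / ∫|ψ|² dx; with m = 1.
Expand each integrand as polynomial × e^(−2αx²) and use ∫x^(2j)·e^(−2αx²) dx = (2j−1)!!/(4α)^j · √(π/(2α)), odd powers → 0; here √(π/(2α)) = 0.71183. Differentiate with the product rule, d/dx e^(−αx²) = −2αx·e^(−αx²).
State is unnormalized: ∫|ψ|² dx = 0.22078, and ∫ψ*·(−ħ²/2m · ψ'') dx = 0.79210, so ⟨T⟩ = 0.79210 / 0.22078.
⟨T⟩ = 3.5878.

3.59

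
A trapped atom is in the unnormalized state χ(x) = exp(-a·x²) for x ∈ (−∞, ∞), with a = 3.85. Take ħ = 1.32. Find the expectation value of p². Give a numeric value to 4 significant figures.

p² χ = −ħ² d²χ/dx²; ⟨p²⟩ = −ħ² ∫ χ*·χ'' dx / ∫|χ|² dx.
Gaussian moments: ∫x^(2j)·e^(−2ax²) dx = (2j−1)!!/(4a)^j · √(π/(2a)), odd powers integrate to 0; here √(π/(2a)) = 0.63875. Derivatives: d/dx e^(−ax²) = −2ax·e^(−ax²), d²/dx² e^(−ax²) = (4a²x² − 2a)·e^(−ax²).
State is unnormalized: ∫|χ|² dx = 0.63875, and ∫χ*·(−ħ² χ'') dx = 4.2849, so ⟨p²⟩ = 4.2849 / 0.63875.
⟨p²⟩ = 6.7082.

6.708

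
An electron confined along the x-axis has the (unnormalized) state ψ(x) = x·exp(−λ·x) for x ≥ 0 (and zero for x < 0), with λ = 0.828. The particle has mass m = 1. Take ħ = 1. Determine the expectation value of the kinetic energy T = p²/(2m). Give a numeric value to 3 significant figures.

T = −(ħ²/2m) d²/dx², so ⟨T⟩ = −(ħ²/2m) ∫ ψ*·ψ'' dx / ∫|ψ|² dx; with m = 1.
Differentiate x·exp(−λ·x) with the product rule; every integrand then reduces to terms xʲ·e^(−2λx) on [0, ∞), with ∫₀^∞ xʲ·e^(−2λx) dx = j!/(2λ)^(j+1).
State is unnormalized: ∫|ψ|² dx = 0.44040, and ∫ψ*·(−ħ²/2m · ψ'') dx = 0.15097, so ⟨T⟩ = 0.15097 / 0.44040.
⟨T⟩ = 0.34279.

0.343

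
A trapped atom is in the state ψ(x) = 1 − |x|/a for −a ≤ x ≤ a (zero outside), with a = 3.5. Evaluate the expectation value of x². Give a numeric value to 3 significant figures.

⟨x²⟩ = ∫ x²·|ψ|² dx / ∫|ψ|² dx (integrals over the domain).
ψ is even, so ∫ over [−a, a] = 2∫₀ᵃ with ψ = 1 − x/a there: ∫₀ᵃ (1 − x/a)² dx = a/3, ∫₀ᵃ x²(1 − x/a)² dx = a³/30, ∫₀ᵃ x⁴(1 − x/a)² dx = a⁵/105.
State is unnormalized: ∫|ψ|² dx = 2.3333, and ∫ψ*·x²·ψ dx = 2.8583, so ⟨x²⟩ = 2.8583 / 2.3333.
⟨x²⟩ = 1.2250.

1.23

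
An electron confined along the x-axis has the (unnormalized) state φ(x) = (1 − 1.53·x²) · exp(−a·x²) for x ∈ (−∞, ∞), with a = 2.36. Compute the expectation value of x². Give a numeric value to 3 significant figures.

0.0592

⟨x²⟩ = ∫ x²·|φ|² dx / ∫|φ|² dx (integrals over the domain).
Expand each integrand as polynomial × e^(−2ax²) and use ∫x^(2j)·e^(−2ax²) dx = (2j−1)!!/(4a)^j · √(π/(2a)), odd powers → 0; here √(π/(2a)) = 0.81584.
State is unnormalized: ∫|φ|² dx = 0.61568, and ∫φ*·x²·φ dx = 0.036434, so ⟨x²⟩ = 0.036434 / 0.61568.
⟨x²⟩ = 0.059177.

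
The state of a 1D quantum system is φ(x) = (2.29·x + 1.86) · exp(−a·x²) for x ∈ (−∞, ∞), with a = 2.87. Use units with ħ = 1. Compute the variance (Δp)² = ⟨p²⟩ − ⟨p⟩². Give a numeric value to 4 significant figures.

3.540

Compute ⟨p⟩ and ⟨p²⟩ separately; (Δp)² = ⟨p²⟩ − ⟨p⟩².
Expand each integrand as polynomial × e^(−2ax²) and use ∫x^(2j)·e^(−2ax²) dx = (2j−1)!!/(4a)^j · √(π/(2a)), odd powers → 0; here √(π/(2a)) = 0.73981. Differentiate with the product rule, d/dx e^(−ax²) = −2ax·e^(−ax²).
Normalization: ∫|φ|² dx = 2.8974.
⟨p⟩ = 0.0000 and ⟨p²⟩ = 3.5395.
(Δp)² = 3.5395 − (0.0000)² = 3.5395.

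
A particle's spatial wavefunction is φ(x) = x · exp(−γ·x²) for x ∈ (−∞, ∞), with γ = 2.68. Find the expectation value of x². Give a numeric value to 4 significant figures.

0.2799

⟨x²⟩ = ∫ x²·|φ|² dx / ∫|φ|² dx (integrals over the domain).
Expand each integrand as polynomial × e^(−2γx²) and use ∫x^(2j)·e^(−2γx²) dx = (2j−1)!!/(4γ)^j · √(π/(2γ)), odd powers → 0; here √(π/(2γ)) = 0.76558.
State is unnormalized: ∫|φ|² dx = 0.071416, and ∫φ*·x²·φ dx = 0.019986, so ⟨x²⟩ = 0.019986 / 0.071416.
⟨x²⟩ = 0.27985.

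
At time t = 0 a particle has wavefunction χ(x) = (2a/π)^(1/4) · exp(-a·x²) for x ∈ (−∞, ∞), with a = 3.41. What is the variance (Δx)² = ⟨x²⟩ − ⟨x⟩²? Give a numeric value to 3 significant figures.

0.0733

Compute ⟨x⟩ and ⟨x²⟩ separately, then (Δx)² = ⟨x²⟩ − ⟨x⟩².
Gaussian moments: ∫x^(2j)·e^(−2ax²) dx = (2j−1)!!/(4a)^j · √(π/(2a)), odd powers integrate to 0; here √(π/(2a)) = 0.67871.
⟨x⟩ = 0.0000 and ⟨x²⟩ = 0.073314.
(Δx)² = 0.073314 − (0.0000)² = 0.073314.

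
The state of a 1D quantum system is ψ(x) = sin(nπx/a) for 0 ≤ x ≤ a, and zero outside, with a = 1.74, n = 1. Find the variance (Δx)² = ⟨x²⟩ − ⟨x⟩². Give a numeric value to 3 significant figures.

Compute ⟨x⟩ and ⟨x²⟩ separately, then (Δx)² = ⟨x²⟩ − ⟨x⟩².
With sin²θ = (1 − cos2θ)/2 on 0 ≤ x ≤ a: ∫sin²(nπx/a) dx = a/2, ∫x·sin²(nπx/a) dx = a²/4, ∫x²·sin²(nπx/a) dx = a³·(1/6 − 1/(4n²π²)); higher powers xᵏ the same way, integrating xᵏ·cos(2nπx/a) by parts.
Normalization: ∫|ψ|² dx = 0.87000.
⟨x⟩ = 0.87000 and ⟨x²⟩ = 0.85582.
(Δx)² = 0.85582 − (0.87000)² = 0.098920.

0.0989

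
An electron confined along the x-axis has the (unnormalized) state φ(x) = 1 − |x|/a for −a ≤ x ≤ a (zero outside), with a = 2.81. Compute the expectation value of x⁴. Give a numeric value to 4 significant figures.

⟨x⁴⟩ = ∫ x⁴·|φ|² dx / ∫|φ|² dx (integrals over the domain).
φ is even, so ∫ over [−a, a] = 2∫₀ᵃ with φ = 1 − x/a there: ∫₀ᵃ (1 − x/a)² dx = a/3, ∫₀ᵃ x²(1 − x/a)² dx = a³/30, ∫₀ᵃ x⁴(1 − x/a)² dx = a⁵/105.
State is unnormalized: ∫|φ|² dx = 1.8733, and ∫φ*·x⁴·φ dx = 3.3371, so ⟨x⁴⟩ = 3.3371 / 1.8733.
⟨x⁴⟩ = 1.7814.

1.781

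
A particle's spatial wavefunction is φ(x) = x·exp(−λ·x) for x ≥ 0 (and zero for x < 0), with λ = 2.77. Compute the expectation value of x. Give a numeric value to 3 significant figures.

⟨x⟩ = ∫ x·|φ|² dx / ∫|φ|² dx (integrals over the domain).
Every integrand reduces to terms xʲ·e^(−2λx) on [0, ∞); use ∫₀^∞ xʲ·e^(−2λx) dx = j!/(2λ)^(j+1).
State is unnormalized: ∫|φ|² dx = 0.011763, and ∫φ*·x·φ dx = 0.0063696, so ⟨x⟩ = 0.0063696 / 0.011763.
⟨x⟩ = 0.54152.

0.542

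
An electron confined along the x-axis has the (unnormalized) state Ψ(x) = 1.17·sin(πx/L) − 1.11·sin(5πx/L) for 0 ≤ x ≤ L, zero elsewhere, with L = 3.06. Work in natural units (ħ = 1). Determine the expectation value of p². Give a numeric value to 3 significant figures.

13.0

p² Ψ = −ħ² d²Ψ/dx²; ⟨p²⟩ = −ħ² ∫ Ψ*·Ψ'' dx / ∫|Ψ|² dx.
d²/dx² sin(jπx/L) = −(jπ/L)²·sin(jπx/L); on 0 ≤ x ≤ L, ∫sin²(jπx/L) dx = L/2 and ∫sin(jπx/L)·sin(lπx/L) dx = 0 for j ≠ l, so only diagonal terms survive in ∫|Ψ|² and ∫Ψ·Ψ″; ∫Ψ·Ψ′ dx = [Ψ²/2] between the walls = 0.
State is unnormalized: ∫|Ψ|² dx = 3.9795, and ∫Ψ*·(−ħ² Ψ'') dx = 51.882, so ⟨p²⟩ = 51.882 / 3.9795.
⟨p²⟩ = 13.037.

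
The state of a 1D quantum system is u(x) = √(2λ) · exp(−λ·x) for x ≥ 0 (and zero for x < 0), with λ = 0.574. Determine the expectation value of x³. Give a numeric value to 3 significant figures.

⟨x³⟩ = ∫ x³·|u|² dx (integrals over the domain).
Every integrand reduces to terms xʲ·e^(−2λx) on [0, ∞); use ∫₀^∞ xʲ·e^(−2λx) dx = j!/(2λ)^(j+1).
⟨x³⟩ = 3.9658.

3.97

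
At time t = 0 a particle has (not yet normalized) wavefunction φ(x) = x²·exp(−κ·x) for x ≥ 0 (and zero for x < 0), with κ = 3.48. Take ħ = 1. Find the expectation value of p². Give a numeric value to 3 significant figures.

4.04

p² φ = −ħ² d²φ/dx²; ⟨p²⟩ = −ħ² ∫ φ*·φ'' dx / ∫|φ|² dx.
Differentiate x²·exp(−κ·x) with the product rule; every integrand then reduces to terms xʲ·e^(−2κx) on [0, ∞), with ∫₀^∞ xʲ·e^(−2κx) dx = j!/(2κ)^(j+1).
State is unnormalized: ∫|φ|² dx = 0.0014695, and ∫φ*·(−ħ² φ'') dx = 0.0059320, so ⟨p²⟩ = 0.0059320 / 0.0014695.
⟨p²⟩ = 4.0368.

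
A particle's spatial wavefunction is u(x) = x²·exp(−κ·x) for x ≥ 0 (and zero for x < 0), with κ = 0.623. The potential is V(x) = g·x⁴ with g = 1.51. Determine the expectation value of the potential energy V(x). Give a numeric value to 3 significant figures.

⟨V⟩ = ∫ V(x)·|u|² dx / ∫|u|² dx.
Every integrand reduces to terms xʲ·e^(−2κx) on [0, ∞); use ∫₀^∞ xʲ·e^(−2κx) dx = j!/(2κ)^(j+1).
State is unnormalized: ∫|u|² dx = 7.9914, and ∫u*·V(x)·u dx = 8410.8, so ⟨V⟩ = 8410.8 / 7.9914.
⟨V⟩ = 1052.5.

1.05e+03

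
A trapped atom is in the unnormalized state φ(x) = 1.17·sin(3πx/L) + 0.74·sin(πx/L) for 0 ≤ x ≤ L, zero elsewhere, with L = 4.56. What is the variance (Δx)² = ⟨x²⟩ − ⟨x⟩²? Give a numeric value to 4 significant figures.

Compute ⟨x⟩ and ⟨x²⟩ separately, then (Δx)² = ⟨x²⟩ − ⟨x⟩².
On 0 ≤ x ≤ L (j ≠ l): ∫sin²(jπx/L) dx = L/2, ∫sin(jπx/L)·sin(lπx/L) dx = 0; diagonal moments ∫x·sin²(jπx/L) dx = L²/4, ∫x²·sin²(jπx/L) dx = L³·(1/6 − 1/(4j²π²)); cross terms ∫x·sin(jπx/L)·sin(lπx/L) dx = 0 for j + l even and −4jlL²/(π²(j² − l²)²) for j + l odd, ∫x²·sin(jπx/L)·sin(lπx/L) dx = (−1)^(j+l)·4jlL³/(π²(j² − l²)²); higher powers the same way via product-to-sum and parts.
Normalization: ∫|φ|² dx = 4.3696.
⟨x⟩ = 2.2800 and ⟨x²⟩ = 7.2604.
(Δx)² = 7.2604 − (2.2800)² = 2.0620.

2.062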